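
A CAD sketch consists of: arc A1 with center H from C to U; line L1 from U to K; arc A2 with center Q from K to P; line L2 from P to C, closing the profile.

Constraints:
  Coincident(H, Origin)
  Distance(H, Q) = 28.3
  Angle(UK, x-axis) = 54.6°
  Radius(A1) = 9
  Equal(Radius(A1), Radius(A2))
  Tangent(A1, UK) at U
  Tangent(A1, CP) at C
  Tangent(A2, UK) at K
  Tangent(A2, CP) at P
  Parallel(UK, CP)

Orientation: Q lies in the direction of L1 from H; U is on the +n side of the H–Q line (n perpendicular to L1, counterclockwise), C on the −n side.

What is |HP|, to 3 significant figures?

29.7

Tangency of A1 to both parallel lines with radius 9.0 puts U and C at H ± 9.0·n: U = (-7.34, 5.21), C = (7.34, -5.21). Equal radii place K and P the same way about Q: K = Q + 9.0·n = (9.06, 28.3), P = Q − 9.0·n = (23.7, 17.9). Then |HP| = |P − H| = 29.7.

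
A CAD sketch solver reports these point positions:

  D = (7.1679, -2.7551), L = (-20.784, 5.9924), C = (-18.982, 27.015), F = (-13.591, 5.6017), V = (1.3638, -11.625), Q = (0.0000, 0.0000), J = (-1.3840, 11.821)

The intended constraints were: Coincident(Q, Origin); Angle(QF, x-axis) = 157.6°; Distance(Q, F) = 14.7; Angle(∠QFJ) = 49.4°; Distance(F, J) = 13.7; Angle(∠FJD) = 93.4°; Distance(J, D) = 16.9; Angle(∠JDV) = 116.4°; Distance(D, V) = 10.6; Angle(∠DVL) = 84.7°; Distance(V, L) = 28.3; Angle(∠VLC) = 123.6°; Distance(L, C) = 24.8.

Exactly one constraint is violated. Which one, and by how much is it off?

Distance(L, C) = 24.8 — off by 3.70.

Q = (0.00, 0.00) ✓; QF at 157.6° ✓; |QF| = 14.70 ✓; ∠QFJ = 49.40° ✓; |FJ| = 13.70 ✓; ∠FJD = 93.40° ✓; |JD| = 16.90 ✓; ∠JDV = 116.4° ✓; |DV| = 10.60 ✓; ∠DVL = 84.70° ✓; |VL| = 28.30 ✓; ∠VLC = 123.6° ✓; |LC| = 21.10 ✗.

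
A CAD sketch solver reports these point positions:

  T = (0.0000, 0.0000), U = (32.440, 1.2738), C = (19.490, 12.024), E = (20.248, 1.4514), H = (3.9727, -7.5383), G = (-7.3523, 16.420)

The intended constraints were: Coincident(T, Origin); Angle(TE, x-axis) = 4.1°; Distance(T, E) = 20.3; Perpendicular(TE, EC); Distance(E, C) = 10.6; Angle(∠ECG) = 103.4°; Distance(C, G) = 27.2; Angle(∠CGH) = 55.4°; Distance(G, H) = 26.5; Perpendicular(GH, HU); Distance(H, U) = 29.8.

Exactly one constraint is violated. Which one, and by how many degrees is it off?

Perpendicular(GH, HU) — off by 8.10°.

T = (0.00, 0.00) ✓; TE at 4.100° ✓; |TE| = 20.30 ✓; ∠(TE, EC) = 90.00° ✓; |EC| = 10.60 ✓; ∠ECG = 103.4° ✓; |CG| = 27.20 ✓; ∠CGH = 55.40° ✓; |GH| = 26.50 ✓; ∠(GH, HU) = 81.90° ✗; |HU| = 29.80 ✓.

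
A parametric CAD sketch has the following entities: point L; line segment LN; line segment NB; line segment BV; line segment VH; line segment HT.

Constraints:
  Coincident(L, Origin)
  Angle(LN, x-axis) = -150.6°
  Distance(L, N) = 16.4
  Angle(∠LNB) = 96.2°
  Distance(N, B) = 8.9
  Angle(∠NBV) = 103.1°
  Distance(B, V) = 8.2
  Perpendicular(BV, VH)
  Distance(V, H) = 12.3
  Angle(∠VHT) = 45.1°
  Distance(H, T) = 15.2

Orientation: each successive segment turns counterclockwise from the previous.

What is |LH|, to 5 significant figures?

5.5569

∠NBV = 103.1° gives BV at 10.100° from the x-axis; with |BV| = 8.2, V = (-2.7089, -14.793). BV ⟂ VH, so VH runs at 100.10°; with |VH| = 12.3, H = (-4.8659, -2.6837). Then |LH| = |H − L| = 5.5569.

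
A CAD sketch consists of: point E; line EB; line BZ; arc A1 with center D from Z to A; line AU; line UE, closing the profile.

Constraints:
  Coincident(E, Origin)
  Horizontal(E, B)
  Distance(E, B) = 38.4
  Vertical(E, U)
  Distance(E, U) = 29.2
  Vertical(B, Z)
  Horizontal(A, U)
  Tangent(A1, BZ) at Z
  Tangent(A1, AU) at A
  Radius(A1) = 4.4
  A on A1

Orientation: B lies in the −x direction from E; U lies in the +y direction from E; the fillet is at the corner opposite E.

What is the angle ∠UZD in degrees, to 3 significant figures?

6.54°

E is at the origin; E and B share the same y with |EB| = 38.4 and B on the −x side, so B = (-38.4, 0.00). E and U share the same x with |EU| = 29.2 and U on the +y side, so U = (0.00, 29.2). The virtual corner opposite E is at (-38.4, 29.2). A1 meets BZ tangentially, so DZ is at right angles to BZ and since A1 is tangent to AU there, DA ⟂ AU, with radius 4.4, so the center D sits 4.4 in from both sides at D = (-34.0, 24.8). That places the tangent points at Z = (-38.4, 24.8) on BZ and A = (-34.0, 29.2) on AU. Then cos ∠UZD = ZU·ZD / (|ZU||ZD|), giving 6.54°.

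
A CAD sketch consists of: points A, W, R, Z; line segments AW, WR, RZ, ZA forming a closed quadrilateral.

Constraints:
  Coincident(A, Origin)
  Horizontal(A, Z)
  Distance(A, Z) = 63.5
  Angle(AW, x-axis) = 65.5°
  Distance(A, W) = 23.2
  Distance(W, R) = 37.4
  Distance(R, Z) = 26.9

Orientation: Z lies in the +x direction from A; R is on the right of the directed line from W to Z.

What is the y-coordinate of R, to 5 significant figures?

-4.4065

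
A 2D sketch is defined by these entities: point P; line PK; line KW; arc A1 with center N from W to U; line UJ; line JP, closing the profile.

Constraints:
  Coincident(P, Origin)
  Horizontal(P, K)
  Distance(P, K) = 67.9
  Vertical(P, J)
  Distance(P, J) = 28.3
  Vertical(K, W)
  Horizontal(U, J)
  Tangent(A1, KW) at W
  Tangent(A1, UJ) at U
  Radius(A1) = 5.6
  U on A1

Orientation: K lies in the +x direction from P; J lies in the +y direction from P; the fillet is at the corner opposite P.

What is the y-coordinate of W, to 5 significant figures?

22.700

P is at the origin; PK is horizontal with |PK| = 67.9 and K on the +x side, so K = (67.900, 0.0000). P and J share the same x with |PJ| = 28.3 and J on the +y side, so J = (0.0000, 28.300). The virtual corner opposite P is at (67.900, 28.300). Tangency of A1 to KW means the radius NW is perpendicular to KW and tangency of A1 to UJ means the radius NU is perpendicular to UJ, with radius 5.6, so the center N sits 5.6 in from both sides at N = (62.300, 22.700). That places the tangent points at W = (67.900, 22.700) on KW and U = (62.300, 28.300) on UJ. So W.y = 22.700.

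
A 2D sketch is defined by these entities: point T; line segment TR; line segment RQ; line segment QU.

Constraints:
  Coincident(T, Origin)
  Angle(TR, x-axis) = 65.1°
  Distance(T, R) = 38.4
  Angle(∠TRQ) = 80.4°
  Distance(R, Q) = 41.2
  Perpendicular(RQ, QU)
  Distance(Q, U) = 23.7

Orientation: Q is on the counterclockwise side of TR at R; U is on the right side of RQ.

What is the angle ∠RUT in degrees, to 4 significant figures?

30.61°

T is at the origin; TR runs at 65.1° with length 38.4, so R = 38.4·(cos 65.1°, sin 65.1°) = (16.17, 34.83). ∠TRQ = 80.4°, so RQ runs at 65.1° + (180° − 80.4°) = 164.7° from the x-axis; with |RQ| = 41.2, Q = R + 41.2·(cos 164.7°, sin 164.7°) = (-23.57, 45.70). The perpendicularity gives QU at right angles to RQ; with |QU| = 23.7 on the right of RQ, U = Q + 23.7·(0.2639, 0.9646) = (-17.32, 68.56). Then cos ∠RUT = UR·UT / (|UR||UT|), giving 30.61°.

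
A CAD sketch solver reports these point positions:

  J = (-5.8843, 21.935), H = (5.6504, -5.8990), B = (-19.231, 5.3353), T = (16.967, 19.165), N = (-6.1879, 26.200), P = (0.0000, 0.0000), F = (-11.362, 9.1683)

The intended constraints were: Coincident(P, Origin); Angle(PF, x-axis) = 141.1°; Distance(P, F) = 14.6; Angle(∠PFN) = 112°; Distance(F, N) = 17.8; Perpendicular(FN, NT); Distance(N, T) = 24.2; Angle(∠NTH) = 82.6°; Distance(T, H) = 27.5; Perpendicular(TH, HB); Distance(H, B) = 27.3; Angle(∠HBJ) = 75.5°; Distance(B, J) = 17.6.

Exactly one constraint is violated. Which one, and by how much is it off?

Distance(B, J) = 17.6 — off by 3.70.

P = (0.00, 0.00) ✓; PF at 141.1° ✓; |PF| = 14.60 ✓; ∠PFN = 112.0° ✓; |FN| = 17.80 ✓; ∠(FN, NT) = 90.00° ✓; |NT| = 24.20 ✓; ∠NTH = 82.60° ✓; |TH| = 27.50 ✓; ∠(TH, HB) = 90.00° ✓; |HB| = 27.30 ✓; ∠HBJ = 75.50° ✓; |BJ| = 21.30 ✗.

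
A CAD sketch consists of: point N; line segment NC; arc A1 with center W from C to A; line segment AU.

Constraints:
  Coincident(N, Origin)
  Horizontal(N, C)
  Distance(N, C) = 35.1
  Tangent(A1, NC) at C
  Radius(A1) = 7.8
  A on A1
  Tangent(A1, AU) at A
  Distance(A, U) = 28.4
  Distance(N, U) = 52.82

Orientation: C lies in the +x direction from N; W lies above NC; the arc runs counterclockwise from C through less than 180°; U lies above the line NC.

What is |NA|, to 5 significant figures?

43.753

Checks: ∠(WC, CN) = 90.00° ✓; |WC| = 7.800 ✓; |WA| = 7.800 ✓; ∠(WA, AU) = 90.00° ✓; |AU| = 28.40 ✓; |NU| = 52.82 ✓.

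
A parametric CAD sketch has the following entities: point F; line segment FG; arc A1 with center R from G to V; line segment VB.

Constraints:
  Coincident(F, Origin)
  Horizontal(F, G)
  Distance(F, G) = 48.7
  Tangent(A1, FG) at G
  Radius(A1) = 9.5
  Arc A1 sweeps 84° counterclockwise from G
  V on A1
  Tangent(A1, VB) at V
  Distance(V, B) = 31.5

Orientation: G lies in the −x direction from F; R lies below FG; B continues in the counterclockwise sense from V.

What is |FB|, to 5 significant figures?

73.224

On A1, G sits at bearing 90° from R; an 84° counterclockwise sweep puts V at bearing 174°, so V = R + 9.5·(cos 174°, sin 174°) = (-58.148, -8.5070). Since A1 is tangent to VB there, RV ⟂ VB, so VB runs along (−sin 174°, cos 174°); with |VB| = 31.5, B = (-61.441, -39.834). Then |FB| = |B − F| = 73.224.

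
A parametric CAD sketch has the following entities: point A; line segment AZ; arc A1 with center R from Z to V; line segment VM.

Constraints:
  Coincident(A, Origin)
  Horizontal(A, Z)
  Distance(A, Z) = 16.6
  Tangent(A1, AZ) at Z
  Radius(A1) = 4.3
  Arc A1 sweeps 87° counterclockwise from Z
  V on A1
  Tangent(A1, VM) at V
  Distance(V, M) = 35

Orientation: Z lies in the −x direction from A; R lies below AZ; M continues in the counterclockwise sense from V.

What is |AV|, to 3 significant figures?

21.3

Since A1 is tangent to AZ there, RZ ⟂ AZ, so R = Z + (0, -4.3) = (-16.6, -4.30). On A1, Z sits at bearing 90° from R; an 87° counterclockwise sweep puts V at bearing 177°, so V = R + 4.3·(cos 177°, sin 177°) = (-20.9, -4.07). Then |AV| = |V − A| = 21.3.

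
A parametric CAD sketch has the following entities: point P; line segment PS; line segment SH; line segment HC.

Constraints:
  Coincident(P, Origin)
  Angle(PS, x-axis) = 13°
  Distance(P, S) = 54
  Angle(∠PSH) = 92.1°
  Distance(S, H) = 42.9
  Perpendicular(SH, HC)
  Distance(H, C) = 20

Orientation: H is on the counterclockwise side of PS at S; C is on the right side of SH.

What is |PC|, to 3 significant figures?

86.5

P is at the origin; PS runs at 13.0° with length 54.0, so S = 54.0·(cos 13.0°, sin 13.0°) = (52.6, 12.1). ∠PSH = 92.1°, so SH runs at 13.0° + (180° − 92.1°) = 101° from the x-axis; with |SH| = 42.9, H = S + 42.9·(cos 101°, sin 101°) = (44.5, 54.3). SH ⟂ HC; with |HC| = 20.0 on the right of SH, C = H + 20.0·(0.982, 0.189) = (64.1, 58.1). Then |PC| = |C − P| = 86.5.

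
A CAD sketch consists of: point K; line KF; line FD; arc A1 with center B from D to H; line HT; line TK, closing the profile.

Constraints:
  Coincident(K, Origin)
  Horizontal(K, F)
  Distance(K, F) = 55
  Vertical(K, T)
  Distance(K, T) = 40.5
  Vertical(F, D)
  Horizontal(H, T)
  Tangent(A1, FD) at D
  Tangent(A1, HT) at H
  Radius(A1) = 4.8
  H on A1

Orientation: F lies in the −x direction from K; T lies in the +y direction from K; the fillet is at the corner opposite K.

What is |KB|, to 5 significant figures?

61.600

K is at the origin; K and F share the same y with |KF| = 55.0 and F on the −x side, so F = (-55.000, 0.0000). K and T share the same x with |KT| = 40.5 and T on the +y side, so T = (0.0000, 40.500). The virtual corner opposite K is at (-55.000, 40.500). The tangent condition forces BD to be normal to FD and since A1 is tangent to HT there, BH ⟂ HT, with radius 4.8, so the center B sits 4.8 in from both sides at B = (-50.200, 35.700). Then |KB| = |B − K| = 61.600.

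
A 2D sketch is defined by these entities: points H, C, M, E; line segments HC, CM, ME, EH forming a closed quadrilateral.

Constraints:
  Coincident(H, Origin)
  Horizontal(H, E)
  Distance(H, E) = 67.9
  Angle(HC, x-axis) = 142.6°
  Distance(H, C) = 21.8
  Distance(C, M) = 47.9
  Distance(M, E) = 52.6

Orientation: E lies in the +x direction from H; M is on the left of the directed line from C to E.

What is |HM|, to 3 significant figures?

42.0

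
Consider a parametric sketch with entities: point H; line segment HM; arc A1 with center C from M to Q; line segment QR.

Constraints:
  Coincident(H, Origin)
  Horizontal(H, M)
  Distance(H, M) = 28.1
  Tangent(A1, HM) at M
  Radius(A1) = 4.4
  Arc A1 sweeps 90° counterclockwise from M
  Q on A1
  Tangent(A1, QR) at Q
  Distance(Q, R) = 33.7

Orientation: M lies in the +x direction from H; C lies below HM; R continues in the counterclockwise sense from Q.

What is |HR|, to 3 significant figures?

44.9

H is at the origin; H and M share the same y with |HM| = 28.1 and M on the +x side, so M = (28.1, 0.00). The tangent condition forces CM to be normal to HM, so C = M + (0, -4.4) = (28.1, -4.40). On A1, M sits at bearing 90° from C; a 90° counterclockwise sweep puts Q at bearing 180°, so Q = C + 4.4·(cos 180°, sin 180°) = (23.7, -4.40). Since A1 is tangent to QR there, CQ ⟂ QR, so QR runs along (−sin 180°, cos 180°); with |QR| = 33.7, R = (23.7, -38.1). Then |HR| = |R − H| = 44.9.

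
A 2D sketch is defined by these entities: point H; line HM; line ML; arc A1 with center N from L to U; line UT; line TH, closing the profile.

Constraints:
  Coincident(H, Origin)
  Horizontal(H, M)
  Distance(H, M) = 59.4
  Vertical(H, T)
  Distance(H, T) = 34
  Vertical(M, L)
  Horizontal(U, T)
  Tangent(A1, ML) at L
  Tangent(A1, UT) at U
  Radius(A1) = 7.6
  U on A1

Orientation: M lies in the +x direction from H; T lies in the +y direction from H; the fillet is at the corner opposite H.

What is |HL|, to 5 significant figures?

65.002

H is at the origin; H and M share the same y with |HM| = 59.4 and M on the +x side, so M = (59.400, 0.0000). H and T share the same x with |HT| = 34.0 and T on the +y side, so T = (0.0000, 34.000). The virtual corner opposite H is at (59.400, 34.000). The tangent condition forces NL to be normal to ML and tangency of A1 to UT means the radius NU is perpendicular to UT, with radius 7.6, so the center N sits 7.6 in from both sides at N = (51.800, 26.400). That places the tangent points at L = (59.400, 26.400) on ML and U = (51.800, 34.000) on UT. Then |HL| = |L − H| = 65.002.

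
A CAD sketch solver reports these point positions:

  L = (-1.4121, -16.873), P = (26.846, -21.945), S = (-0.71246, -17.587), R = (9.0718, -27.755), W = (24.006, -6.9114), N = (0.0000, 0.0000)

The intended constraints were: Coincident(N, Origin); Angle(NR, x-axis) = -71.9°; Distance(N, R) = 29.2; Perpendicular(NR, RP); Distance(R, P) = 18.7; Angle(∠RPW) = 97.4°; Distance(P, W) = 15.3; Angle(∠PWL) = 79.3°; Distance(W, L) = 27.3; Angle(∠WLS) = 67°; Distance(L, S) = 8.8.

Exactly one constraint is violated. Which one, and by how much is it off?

Distance(L, S) = 8.8 — off by 7.80.

N = (0.00, 0.00) ✓; NR at -71.90° ✓; |NR| = 29.20 ✓; ∠(NR, RP) = 90.00° ✓; |RP| = 18.70 ✓; ∠RPW = 97.40° ✓; |PW| = 15.30 ✓; ∠PWL = 79.30° ✓; |WL| = 27.30 ✓; ∠WLS = 66.98° ✓; |LS| = 0.9996 ✗.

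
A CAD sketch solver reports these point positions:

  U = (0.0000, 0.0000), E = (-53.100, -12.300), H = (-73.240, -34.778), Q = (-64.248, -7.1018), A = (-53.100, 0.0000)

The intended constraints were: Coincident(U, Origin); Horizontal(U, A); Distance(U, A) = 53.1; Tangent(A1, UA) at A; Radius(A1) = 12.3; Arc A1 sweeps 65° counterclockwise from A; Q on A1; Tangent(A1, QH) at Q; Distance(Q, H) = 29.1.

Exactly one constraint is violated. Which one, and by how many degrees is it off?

Tangent(A1, QH) at Q — off by 7.00°.

U = (0.00, 0.00) ✓; U.y = 0.00, A.y = 0.00 ✓; |UA| = 53.10 ✓; ∠(EA, AU) = 90.00° ✓; |EA| = 12.30 ✓; bearing(E→Q) − bearing(E→A) = 65.00° ✓; |EQ| = 12.30 ✓; ∠(EQ, QH) = 83.00° ✗; |QH| = 29.10 ✓.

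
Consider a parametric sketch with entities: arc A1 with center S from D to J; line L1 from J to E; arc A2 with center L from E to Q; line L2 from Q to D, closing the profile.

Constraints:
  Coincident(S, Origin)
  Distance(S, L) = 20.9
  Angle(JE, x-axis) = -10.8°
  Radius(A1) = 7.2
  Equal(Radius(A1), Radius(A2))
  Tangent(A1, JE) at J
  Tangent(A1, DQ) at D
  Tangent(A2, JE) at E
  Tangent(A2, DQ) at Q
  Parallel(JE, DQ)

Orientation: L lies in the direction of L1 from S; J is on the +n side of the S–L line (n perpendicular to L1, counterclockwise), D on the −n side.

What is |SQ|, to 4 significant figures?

22.11

Tangency of A1 to both parallel lines with radius 7.2 puts J and D at S ± 7.2·n: J = (1.349, 7.072), D = (-1.349, -7.072). Equal radii place E and Q the same way about L: E = L + 7.2·n = (21.88, 3.156), Q = L − 7.2·n = (19.18, -10.99). Then |SQ| = |Q − S| = 22.11.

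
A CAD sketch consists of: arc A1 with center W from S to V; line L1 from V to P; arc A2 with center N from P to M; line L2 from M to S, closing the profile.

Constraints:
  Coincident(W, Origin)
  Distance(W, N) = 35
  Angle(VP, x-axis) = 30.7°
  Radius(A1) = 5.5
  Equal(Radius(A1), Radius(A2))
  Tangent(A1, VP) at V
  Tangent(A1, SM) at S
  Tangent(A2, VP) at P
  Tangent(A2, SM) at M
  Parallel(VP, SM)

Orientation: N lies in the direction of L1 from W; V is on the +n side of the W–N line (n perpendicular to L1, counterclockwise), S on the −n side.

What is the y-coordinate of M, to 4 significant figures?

13.14

The slot axis is L1's direction at 30.7°, so u = (cos 30.7°, sin 30.7°) = (0.8599, 0.5105) and n = (−sin 30.7°, cos 30.7°) = (-0.5105, 0.8599). W is at the origin and N lies 35.0 along u from W, so N = 35.0·u = (30.09, 17.87). Tangency of A1 to both parallel lines with radius 5.5 puts V and S at W ± 5.5·n: V = (-2.808, 4.729), S = (2.808, -4.729). Equal radii place P and M the same way about N: P = N + 5.5·n = (27.29, 22.60), M = N − 5.5·n = (32.90, 13.14). So M.y = 13.14.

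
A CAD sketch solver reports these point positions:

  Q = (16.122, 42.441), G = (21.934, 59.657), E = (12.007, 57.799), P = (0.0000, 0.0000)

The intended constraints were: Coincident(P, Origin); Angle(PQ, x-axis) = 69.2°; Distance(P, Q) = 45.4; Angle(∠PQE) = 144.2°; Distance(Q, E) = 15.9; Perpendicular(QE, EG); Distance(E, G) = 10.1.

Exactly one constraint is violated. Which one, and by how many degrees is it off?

Perpendicular(QE, EG) — off by 4.40°.

P = (0.00, 0.00) ✓; PQ at 69.20° ✓; |PQ| = 45.40 ✓; ∠PQE = 144.2° ✓; |QE| = 15.90 ✓; ∠(QE, EG) = 94.40° ✗; |EG| = 10.10 ✓.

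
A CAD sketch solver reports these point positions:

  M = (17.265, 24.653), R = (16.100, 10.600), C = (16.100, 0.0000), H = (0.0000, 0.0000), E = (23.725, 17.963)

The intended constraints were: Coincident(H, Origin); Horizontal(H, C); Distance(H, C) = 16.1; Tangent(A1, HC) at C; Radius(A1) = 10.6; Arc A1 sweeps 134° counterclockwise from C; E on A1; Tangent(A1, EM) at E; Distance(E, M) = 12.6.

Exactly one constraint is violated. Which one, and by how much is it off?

Distance(E, M) = 12.6 — off by 3.30.

H = (0.00, 0.00) ✓; H.y = 0.00, C.y = 0.00 ✓; |HC| = 16.10 ✓; ∠(RC, CH) = 90.00° ✓; |RC| = 10.60 ✓; bearing(R→E) − bearing(R→C) = 134.0° ✓; |RE| = 10.60 ✓; ∠(RE, EM) = 90.00° ✓; |EM| = 9.300 ✗.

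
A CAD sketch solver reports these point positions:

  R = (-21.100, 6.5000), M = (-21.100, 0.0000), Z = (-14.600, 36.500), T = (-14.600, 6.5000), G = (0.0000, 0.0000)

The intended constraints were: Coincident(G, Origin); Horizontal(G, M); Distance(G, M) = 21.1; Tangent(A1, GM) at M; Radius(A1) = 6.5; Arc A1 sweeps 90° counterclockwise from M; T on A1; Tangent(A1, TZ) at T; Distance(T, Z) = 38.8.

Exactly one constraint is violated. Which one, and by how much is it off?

Distance(T, Z) = 38.8 — off by 8.80.

G = (0.00, 0.00) ✓; G.y = 0.00, M.y = 0.00 ✓; |GM| = 21.10 ✓; ∠(RM, MG) = 90.00° ✓; |RM| = 6.500 ✓; bearing(R→T) − bearing(R→M) = 90.00° ✓; |RT| = 6.500 ✓; ∠(RT, TZ) = 90.00° ✓; |TZ| = 30.00 ✗.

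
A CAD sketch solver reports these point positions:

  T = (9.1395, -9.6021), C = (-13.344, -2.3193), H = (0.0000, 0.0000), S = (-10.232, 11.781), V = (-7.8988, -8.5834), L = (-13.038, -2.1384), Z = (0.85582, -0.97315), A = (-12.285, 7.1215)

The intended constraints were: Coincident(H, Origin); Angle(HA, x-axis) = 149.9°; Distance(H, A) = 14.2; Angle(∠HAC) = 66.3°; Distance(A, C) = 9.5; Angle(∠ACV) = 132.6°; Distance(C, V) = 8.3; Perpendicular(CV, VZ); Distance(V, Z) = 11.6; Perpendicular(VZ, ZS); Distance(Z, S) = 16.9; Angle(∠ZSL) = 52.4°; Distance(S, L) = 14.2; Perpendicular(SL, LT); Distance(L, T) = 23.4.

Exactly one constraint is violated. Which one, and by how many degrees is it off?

Perpendicular(SL, LT) — off by 7.20°.

H = (0.00, 0.00) ✓; HA at 149.9° ✓; |HA| = 14.20 ✓; ∠HAC = 66.30° ✓; |AC| = 9.500 ✓; ∠ACV = 132.6° ✓; |CV| = 8.300 ✓; ∠(CV, VZ) = 90.00° ✓; |VZ| = 11.60 ✓; ∠(VZ, ZS) = 90.00° ✓; |ZS| = 16.90 ✓; ∠ZSL = 52.40° ✓; |SL| = 14.20 ✓; ∠(SL, LT) = 82.80° ✗; |LT| = 23.40 ✓.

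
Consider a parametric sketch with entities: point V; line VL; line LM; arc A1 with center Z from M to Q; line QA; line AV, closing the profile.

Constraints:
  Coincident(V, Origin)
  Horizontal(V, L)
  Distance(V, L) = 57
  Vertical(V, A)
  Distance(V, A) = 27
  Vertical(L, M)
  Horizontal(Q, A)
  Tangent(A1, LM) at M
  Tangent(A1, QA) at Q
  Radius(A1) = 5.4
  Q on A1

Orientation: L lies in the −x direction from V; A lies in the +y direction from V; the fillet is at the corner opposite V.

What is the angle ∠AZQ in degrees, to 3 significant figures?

84.0°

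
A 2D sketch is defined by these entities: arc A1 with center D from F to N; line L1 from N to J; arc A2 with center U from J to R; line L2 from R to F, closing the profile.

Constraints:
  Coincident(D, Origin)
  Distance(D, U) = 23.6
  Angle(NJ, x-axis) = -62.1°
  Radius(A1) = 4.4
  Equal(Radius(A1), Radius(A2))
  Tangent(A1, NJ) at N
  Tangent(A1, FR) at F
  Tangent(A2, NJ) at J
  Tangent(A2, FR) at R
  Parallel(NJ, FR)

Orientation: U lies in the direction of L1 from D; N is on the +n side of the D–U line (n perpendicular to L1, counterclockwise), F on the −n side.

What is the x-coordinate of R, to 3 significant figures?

7.15

The slot axis is L1's direction at -62.1°, so u = (cos -62.1°, sin -62.1°) = (0.468, -0.884) and n = (−sin -62.1°, cos -62.1°) = (0.884, 0.468). D is at the origin and U lies 23.6 along u from D, so U = 23.6·u = (11.0, -20.9). Tangency of A1 to both parallel lines with radius 4.4 puts N and F at D ± 4.4·n: N = (3.89, 2.06), F = (-3.89, -2.06). Equal radii place J and R the same way about U: J = U + 4.4·n = (14.9, -18.8), R = U − 4.4·n = (7.15, -22.9). So R.x = 7.15.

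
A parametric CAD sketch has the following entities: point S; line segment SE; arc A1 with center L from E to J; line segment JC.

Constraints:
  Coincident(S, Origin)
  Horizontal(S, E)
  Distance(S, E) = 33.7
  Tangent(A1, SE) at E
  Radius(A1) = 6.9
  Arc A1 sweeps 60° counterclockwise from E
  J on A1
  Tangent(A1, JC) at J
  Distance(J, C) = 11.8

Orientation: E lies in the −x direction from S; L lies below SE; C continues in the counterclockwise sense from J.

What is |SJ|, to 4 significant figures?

39.83

S is at the origin; S and E share the same y with |SE| = 33.7 and E on the −x side, so E = (-33.70, 0.000). The tangent condition forces LE to be normal to SE, so L = E + (0, -6.9) = (-33.70, -6.900). On A1, E sits at bearing 90° from L; a 60° counterclockwise sweep puts J at bearing 150°, so J = L + 6.9·(cos 150°, sin 150°) = (-39.68, -3.450). Then |SJ| = |J − S| = 39.83.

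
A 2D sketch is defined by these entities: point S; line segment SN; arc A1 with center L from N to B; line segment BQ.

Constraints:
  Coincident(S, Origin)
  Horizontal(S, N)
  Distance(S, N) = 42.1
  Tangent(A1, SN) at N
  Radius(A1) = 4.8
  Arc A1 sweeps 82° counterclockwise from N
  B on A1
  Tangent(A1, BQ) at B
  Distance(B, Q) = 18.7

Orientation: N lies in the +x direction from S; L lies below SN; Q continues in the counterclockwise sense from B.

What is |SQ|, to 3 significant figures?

41.5

S is at the origin; SN is horizontal with |SN| = 42.1 and N on the +x side, so N = (42.1, 0.00). Tangency of A1 to SN means the radius LN is perpendicular to SN, so L = N + (0, -4.8) = (42.1, -4.80). On A1, N sits at bearing 90° from L; an 82° counterclockwise sweep puts B at bearing 172°, so B = L + 4.8·(cos 172°, sin 172°) = (37.3, -4.13). A1 meets BQ tangentially, so LB is at right angles to BQ, so BQ runs along (−sin 172°, cos 172°); with |BQ| = 18.7, Q = (34.7, -22.6). Then |SQ| = |Q − S| = 41.5.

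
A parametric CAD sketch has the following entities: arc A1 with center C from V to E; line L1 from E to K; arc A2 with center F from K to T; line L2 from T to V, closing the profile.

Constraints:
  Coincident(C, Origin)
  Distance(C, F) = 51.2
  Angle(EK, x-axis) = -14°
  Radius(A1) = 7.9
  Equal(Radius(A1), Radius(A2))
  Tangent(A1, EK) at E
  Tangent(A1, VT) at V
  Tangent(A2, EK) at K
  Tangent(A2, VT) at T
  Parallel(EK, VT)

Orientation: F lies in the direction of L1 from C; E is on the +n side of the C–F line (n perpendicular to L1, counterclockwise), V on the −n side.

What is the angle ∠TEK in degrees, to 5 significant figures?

17.150°

Tangency of A1 to both parallel lines with radius 7.9 puts E and V at C ± 7.9·n: E = (1.9112, 7.6653), V = (-1.9112, -7.6653). Equal radii place K and T the same way about F: K = F + 7.9·n = (51.590, -4.7211), T = F − 7.9·n = (47.768, -20.052). Then cos ∠TEK = ET·EK / (|ET||EK|), giving 17.150°.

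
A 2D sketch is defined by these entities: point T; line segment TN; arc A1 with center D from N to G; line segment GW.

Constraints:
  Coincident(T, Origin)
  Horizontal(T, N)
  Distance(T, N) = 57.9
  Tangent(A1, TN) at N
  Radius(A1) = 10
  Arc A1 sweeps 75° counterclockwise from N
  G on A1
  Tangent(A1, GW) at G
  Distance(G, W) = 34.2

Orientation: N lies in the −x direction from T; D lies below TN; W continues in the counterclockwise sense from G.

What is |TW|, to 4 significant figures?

86.46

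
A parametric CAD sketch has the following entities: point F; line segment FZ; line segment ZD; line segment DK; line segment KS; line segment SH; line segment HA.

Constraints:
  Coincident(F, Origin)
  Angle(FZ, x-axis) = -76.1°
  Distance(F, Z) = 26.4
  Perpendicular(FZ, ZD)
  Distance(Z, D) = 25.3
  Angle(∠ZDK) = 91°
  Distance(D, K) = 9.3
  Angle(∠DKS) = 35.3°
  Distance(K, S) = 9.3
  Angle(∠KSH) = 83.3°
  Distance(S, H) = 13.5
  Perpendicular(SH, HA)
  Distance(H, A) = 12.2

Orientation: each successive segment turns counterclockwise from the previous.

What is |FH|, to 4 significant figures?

44.52

F is at the origin; FZ runs at -76.1° with length 26.4, so Z = (6.342, -25.63). FZ ⟂ ZD, so ZD runs at 13.90°; with |ZD| = 25.3, D = (30.90, -19.55). ∠ZDK = 91.0° gives DK at 102.9° from the x-axis; with |DK| = 9.3, K = (28.82, -10.48). ∠DKS = 35.3° gives KS at -112.4° from the x-axis; with |KS| = 9.3, S = (25.28, -19.08). ∠KSH = 83.3° gives SH at -15.70° from the x-axis; with |SH| = 13.5, H = (38.28, -22.74). Then |FH| = |H − F| = 44.52.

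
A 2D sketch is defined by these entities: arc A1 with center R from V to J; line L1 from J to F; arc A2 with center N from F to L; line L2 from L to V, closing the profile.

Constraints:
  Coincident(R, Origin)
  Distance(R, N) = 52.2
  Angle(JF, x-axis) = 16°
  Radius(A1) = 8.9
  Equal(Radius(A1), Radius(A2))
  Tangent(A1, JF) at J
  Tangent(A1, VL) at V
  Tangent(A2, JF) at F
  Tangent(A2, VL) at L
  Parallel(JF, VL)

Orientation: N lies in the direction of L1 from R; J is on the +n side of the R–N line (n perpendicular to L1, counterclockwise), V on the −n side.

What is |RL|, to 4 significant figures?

52.95

The slot axis is L1's direction at 16.0°, so u = (cos 16.0°, sin 16.0°) = (0.9613, 0.2756) and n = (−sin 16.0°, cos 16.0°) = (-0.2756, 0.9613). R is at the origin and N lies 52.2 along u from R, so N = 52.2·u = (50.18, 14.39). Tangency of A1 to both parallel lines with radius 8.9 puts J and V at R ± 8.9·n: J = (-2.453, 8.555), V = (2.453, -8.555). Equal radii place F and L the same way about N: F = N + 8.9·n = (47.72, 22.94), L = N − 8.9·n = (52.63, 5.833). Then |RL| = |L − R| = 52.95.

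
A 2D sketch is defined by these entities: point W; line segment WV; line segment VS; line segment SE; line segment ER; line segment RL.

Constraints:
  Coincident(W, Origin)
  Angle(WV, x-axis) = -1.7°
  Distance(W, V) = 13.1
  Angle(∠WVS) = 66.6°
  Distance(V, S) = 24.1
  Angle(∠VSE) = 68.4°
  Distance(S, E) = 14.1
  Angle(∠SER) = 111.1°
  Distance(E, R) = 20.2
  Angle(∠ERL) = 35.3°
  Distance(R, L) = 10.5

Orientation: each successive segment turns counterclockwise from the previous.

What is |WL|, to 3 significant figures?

5.51

W is at the origin; WV runs at -1.7° with length 13.1, so V = (13.1, -0.389). ∠WVS = 66.6° gives VS at 112° from the x-axis; with |VS| = 24.1, S = (4.18, 22.0). ∠VSE = 68.4° gives SE at -137° from the x-axis; with |SE| = 14.1, E = (-6.08, 12.3). ∠SER = 111.1° gives ER at -67.8° from the x-axis; with |ER| = 20.2, R = (1.55, -6.37). ∠ERL = 35.3° gives RL at 76.9° from the x-axis; with |RL| = 10.5, L = (3.93, 3.86). Then |WL| = |L − W| = 5.51.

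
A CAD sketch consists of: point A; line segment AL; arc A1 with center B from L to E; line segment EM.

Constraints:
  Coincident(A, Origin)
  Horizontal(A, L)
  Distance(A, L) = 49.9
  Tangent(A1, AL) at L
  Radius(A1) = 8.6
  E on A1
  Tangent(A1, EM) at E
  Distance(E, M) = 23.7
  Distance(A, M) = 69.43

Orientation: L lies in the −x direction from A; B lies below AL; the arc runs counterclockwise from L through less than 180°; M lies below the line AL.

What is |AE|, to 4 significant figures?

58.81

A is at the origin; A and L share the same y with |AL| = 49.9 and L on the −x side, so L = (-49.90, 0.000). The tangent condition forces BL to be normal to AL, so B = L + (0, -8.6) = (-49.90, -8.600). Since BE ⟂ EM (tangency), |BM| = √(8.6² + 23.7²) = 25.21 regardless of where E sits on A1. So M lies on both circle(A, 69.43) and circle(B, 25.21); the below-AL intersection is M = (-62.36, -30.52). E is the foot of the tangent from M: E = (-58.38, -7.153).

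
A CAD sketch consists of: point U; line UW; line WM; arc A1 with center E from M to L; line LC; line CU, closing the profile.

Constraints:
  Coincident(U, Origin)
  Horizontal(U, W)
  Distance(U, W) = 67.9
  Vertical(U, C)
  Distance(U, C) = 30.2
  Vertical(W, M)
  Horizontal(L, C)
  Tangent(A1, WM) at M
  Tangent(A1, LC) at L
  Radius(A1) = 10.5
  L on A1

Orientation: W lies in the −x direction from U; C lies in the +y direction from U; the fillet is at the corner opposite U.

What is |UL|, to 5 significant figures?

64.860

U is at the origin; UW is horizontal with |UW| = 67.9 and W on the −x side, so W = (-67.900, 0.0000). UC is vertical with |UC| = 30.2 and C on the +y side, so C = (0.0000, 30.200). The virtual corner opposite U is at (-67.900, 30.200). The tangent condition forces EM to be normal to WM and the tangent condition forces EL to be normal to LC, with radius 10.5, so the center E sits 10.5 in from both sides at E = (-57.400, 19.700). That places the tangent points at M = (-67.900, 19.700) on WM and L = (-57.400, 30.200) on LC. Then |UL| = |L − U| = 64.860.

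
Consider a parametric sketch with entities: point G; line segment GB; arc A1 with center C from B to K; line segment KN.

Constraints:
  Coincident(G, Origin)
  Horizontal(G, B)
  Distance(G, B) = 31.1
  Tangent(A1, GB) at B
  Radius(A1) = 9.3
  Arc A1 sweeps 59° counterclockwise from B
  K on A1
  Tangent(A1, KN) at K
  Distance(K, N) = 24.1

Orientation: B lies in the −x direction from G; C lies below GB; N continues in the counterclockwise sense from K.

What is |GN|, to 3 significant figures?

57.3

G is at the origin; G and B share the same y with |GB| = 31.1 and B on the −x side, so B = (-31.1, 0.00). Since A1 is tangent to GB there, CB ⟂ GB, so C = B + (0, -9.3) = (-31.1, -9.30). On A1, B sits at bearing 90° from C; a 59° counterclockwise sweep puts K at bearing 149°, so K = C + 9.3·(cos 149°, sin 149°) = (-39.1, -4.51). Since A1 is tangent to KN there, CK ⟂ KN, so KN runs along (−sin 149°, cos 149°); with |KN| = 24.1, N = (-51.5, -25.2). Then |GN| = |N − G| = 57.3.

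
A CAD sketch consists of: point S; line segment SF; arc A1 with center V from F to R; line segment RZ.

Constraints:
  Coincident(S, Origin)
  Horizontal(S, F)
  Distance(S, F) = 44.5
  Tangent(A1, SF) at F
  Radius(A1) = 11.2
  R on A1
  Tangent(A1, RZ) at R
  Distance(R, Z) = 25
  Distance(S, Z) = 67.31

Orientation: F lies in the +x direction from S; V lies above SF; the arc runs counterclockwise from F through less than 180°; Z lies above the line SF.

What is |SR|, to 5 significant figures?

56.663

S is at the origin; S and F share the same y with |SF| = 44.5 and F on the +x side, so F = (44.500, 0.0000). A1 meets SF tangentially, so VF is at right angles to SF, so V = F + (0, 11.2) = (44.500, 11.200). Since VR ⟂ RZ (tangency), |VZ| = √(11.2² + 25.0²) = 27.394 regardless of where R sits on A1. So Z lies on both circle(S, 67.31) and circle(V, 27.394); the above-SF intersection is Z = (57.207, 35.469). R is the foot of the tangent from Z: R = (55.679, 10.516).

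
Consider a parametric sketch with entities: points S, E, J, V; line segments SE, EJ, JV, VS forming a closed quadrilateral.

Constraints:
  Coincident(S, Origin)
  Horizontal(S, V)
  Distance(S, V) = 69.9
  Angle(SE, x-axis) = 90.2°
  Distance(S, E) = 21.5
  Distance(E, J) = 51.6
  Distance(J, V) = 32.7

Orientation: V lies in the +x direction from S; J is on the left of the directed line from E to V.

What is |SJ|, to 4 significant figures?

57.86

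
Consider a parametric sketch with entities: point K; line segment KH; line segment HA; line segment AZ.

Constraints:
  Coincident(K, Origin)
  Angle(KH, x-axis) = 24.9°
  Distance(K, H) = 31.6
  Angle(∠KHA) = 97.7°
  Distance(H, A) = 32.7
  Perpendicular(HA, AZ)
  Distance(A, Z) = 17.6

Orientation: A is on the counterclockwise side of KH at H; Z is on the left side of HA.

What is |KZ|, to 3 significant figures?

39.4

K is at the origin; KH runs at 24.9° with length 31.6, so H = 31.6·(cos 24.9°, sin 24.9°) = (28.7, 13.3). ∠KHA = 97.7°, so HA runs at 24.9° + (180° − 97.7°) = 107° from the x-axis; with |HA| = 32.7, A = H + 32.7·(cos 107°, sin 107°) = (19.0, 44.5). HA ⟂ AZ; with |AZ| = 17.6 on the left of HA, Z = A + 17.6·(-0.955, -0.296) = (2.18, 39.3). Then |KZ| = |Z − K| = 39.4.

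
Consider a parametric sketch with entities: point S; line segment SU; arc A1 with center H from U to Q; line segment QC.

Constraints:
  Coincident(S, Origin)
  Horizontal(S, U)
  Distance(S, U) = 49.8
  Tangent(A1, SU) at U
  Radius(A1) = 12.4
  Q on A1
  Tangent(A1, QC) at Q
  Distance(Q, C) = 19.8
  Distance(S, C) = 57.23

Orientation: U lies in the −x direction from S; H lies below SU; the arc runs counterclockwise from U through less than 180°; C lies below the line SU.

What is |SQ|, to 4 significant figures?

62.39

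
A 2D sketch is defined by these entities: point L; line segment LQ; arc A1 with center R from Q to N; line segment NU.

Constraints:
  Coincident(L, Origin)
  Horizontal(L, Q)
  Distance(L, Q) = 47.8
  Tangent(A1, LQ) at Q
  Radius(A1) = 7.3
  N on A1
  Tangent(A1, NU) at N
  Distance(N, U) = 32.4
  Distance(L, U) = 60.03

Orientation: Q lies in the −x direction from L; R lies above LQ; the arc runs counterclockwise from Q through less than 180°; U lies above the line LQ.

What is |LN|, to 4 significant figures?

41.37

L is at the origin; LQ is horizontal with |LQ| = 47.8 and Q on the −x side, so Q = (-47.80, 0.000). A1 meets LQ tangentially, so RQ is at right angles to LQ, so R = Q + (0, 7.3) = (-47.80, 7.300). Since RN ⟂ NU (tangency), |RU| = √(7.3² + 32.4²) = 33.21 regardless of where N sits on A1. So U lies on both circle(L, 60.03) and circle(R, 33.21); the above-LQ intersection is U = (-44.45, 40.34). N is the foot of the tangent from U: N = (-40.55, 8.179).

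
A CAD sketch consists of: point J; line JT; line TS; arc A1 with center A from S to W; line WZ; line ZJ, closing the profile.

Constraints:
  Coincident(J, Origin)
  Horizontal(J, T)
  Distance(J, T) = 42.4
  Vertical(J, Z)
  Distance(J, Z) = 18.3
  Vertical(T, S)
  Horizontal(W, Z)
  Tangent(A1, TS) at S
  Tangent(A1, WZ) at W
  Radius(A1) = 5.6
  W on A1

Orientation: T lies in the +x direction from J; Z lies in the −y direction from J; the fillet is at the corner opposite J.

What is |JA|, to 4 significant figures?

38.93

J is at the origin; JT is horizontal with |JT| = 42.4 and T on the +x side, so T = (42.40, 0.000). JZ is vertical with |JZ| = 18.3 and Z on the −y side, so Z = (0.000, -18.30). The virtual corner opposite J is at (42.40, -18.30). A1 meets TS tangentially, so AS is at right angles to TS and since A1 is tangent to WZ there, AW ⟂ WZ, with radius 5.6, so the center A sits 5.6 in from both sides at A = (36.80, -12.70). Then |JA| = |A − J| = 38.93.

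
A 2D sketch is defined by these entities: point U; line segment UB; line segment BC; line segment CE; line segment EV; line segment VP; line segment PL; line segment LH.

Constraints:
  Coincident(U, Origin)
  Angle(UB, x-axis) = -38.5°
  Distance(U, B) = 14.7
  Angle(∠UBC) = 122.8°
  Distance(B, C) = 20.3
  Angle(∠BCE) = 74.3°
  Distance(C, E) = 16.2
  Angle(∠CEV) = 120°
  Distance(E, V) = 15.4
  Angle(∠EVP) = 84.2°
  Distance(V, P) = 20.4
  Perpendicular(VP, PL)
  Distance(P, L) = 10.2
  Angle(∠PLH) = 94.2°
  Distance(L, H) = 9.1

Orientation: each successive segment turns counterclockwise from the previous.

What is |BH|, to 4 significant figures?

12.03

VP is perpendicular to PL, so PL runs at 10.20°; with |PL| = 10.2, L = (19.88, -8.728). ∠PLH = 94.2° gives LH at 96.00° from the x-axis; with |LH| = 9.1, H = (18.93, 0.3217). Then |BH| = |H − B| = 12.03.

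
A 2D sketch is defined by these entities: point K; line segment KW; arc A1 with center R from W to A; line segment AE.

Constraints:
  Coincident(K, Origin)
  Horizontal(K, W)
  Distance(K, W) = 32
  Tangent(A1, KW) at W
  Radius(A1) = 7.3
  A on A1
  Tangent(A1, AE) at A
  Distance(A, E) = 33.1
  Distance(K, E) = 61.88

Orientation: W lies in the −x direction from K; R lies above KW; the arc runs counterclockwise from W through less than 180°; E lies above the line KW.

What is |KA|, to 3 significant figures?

29.7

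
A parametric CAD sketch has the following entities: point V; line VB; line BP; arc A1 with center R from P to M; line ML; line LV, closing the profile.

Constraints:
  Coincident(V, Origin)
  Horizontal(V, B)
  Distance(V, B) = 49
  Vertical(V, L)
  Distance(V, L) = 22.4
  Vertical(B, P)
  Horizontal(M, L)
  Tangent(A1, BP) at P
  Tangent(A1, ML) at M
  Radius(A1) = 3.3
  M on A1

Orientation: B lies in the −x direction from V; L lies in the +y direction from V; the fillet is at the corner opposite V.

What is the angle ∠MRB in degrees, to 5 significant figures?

170.20°

V is at the origin; V and B share the same y with |VB| = 49.0 and B on the −x side, so B = (-49.000, 0.0000). V and L share the same x with |VL| = 22.4 and L on the +y side, so L = (0.0000, 22.400). The virtual corner opposite V is at (-49.000, 22.400). A1 meets BP tangentially, so RP is at right angles to BP and A1 meets ML tangentially, so RM is at right angles to ML, with radius 3.3, so the center R sits 3.3 in from both sides at R = (-45.700, 19.100). That places the tangent points at P = (-49.000, 19.100) on BP and M = (-45.700, 22.400) on ML. Then cos ∠MRB = RM·RB / (|RM||RB|), giving 170.20°.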